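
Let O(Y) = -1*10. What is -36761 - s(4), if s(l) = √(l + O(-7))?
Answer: -36761 - I*√6 ≈ -36761.0 - 2.4495*I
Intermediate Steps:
O(Y) = -10
s(l) = √(-10 + l) (s(l) = √(l - 10) = √(-10 + l))
-36761 - s(4) = -36761 - √(-10 + 4) = -36761 - √(-6) = -36761 - I*√6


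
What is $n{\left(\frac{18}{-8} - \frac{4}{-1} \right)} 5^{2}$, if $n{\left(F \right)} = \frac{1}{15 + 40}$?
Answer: $\frac{5}{11} \approx 0.45455$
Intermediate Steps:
$n{\left(F \right)} = \frac{1}{55}$
$n{\left(\frac{18}{-8} - \frac{4}{-1} \right)} 5^{2} = \frac{5^{2}}{55} = \frac{1}{55} \cdot 25 = \frac{5}{11}$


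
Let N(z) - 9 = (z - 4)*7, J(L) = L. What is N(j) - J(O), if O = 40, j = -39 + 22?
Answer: -178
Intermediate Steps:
j = -17
N(z) = -19 + 7*z (N(z) = 9 + (z - 4)*7 = 9 + (-4 + z)*7 = 9 + (-28 + 7*z) = -19 + 7*z)
N(j) - J(O) = (-19 + 7*(-17)) - 1*40 = (-19 - 119) - 40 = -138 - 40 = -178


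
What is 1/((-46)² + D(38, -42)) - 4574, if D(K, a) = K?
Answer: -9852395/2154 ≈ -4574.0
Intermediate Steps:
1/((-46)² + D(38, -42)) - 4574 = 1/((-46)² + 38) - 4574 = 1/(2116 + 38) - 4574 = 1/2154 - 4574 = -9852395/2154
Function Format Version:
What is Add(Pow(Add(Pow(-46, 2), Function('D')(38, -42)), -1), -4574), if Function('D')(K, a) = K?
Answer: Rational(-9852395, 2154) ≈ -4574.0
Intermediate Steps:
Add(Pow(Add(Pow(-46, 2), Function('D')(38, -42)), -1), -4574) = Add(Pow(Add(Pow(-46, 2), 38), -1), -4574) = Add(Pow(Add(2116, 38), -1), -4574) = Add(Pow(2154, -1), -4574) = Add(Rational(1, 2154), -4574) = Rational(-9852395, 2154)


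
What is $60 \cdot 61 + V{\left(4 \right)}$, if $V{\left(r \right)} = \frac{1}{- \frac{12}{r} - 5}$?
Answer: $\frac{29279}{8} \approx 3659.9$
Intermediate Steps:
$V{\left(r \right)} = \frac{1}{-5 - \frac{12}{r}}$
$60 \cdot 61 + V{\left(4 \right)} = 60 \cdot 61 - \frac{4}{12 + 5 \cdot 4} = 3660 - \frac{4}{12 + 20} = 3660 - \frac{4}{32} = 3660 - 4 \cdot \frac{1}{32} = 3660 - \frac{1}{8} = \frac{29279}{8}$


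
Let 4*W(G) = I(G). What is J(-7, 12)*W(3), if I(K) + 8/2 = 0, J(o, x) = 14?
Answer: -14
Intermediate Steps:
I(K) = -4 (I(K) = -4 + 0 = -4)
W(G) = -1 (W(G) = (¼)*(-4) = -1)
J(-7, 12)*W(3) = 14*(-1) = -14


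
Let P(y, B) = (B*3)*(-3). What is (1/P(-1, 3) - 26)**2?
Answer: 494209/729 ≈ 677.93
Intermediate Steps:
P(y, B) = -9*B (P(y, B) = (3*B)*(-3) = -9*B)
(1/P(-1, 3) - 26)**2 = (1/(-9*3) - 26)**2 = (1/(-27) - 26)**2 = (-1/27 - 26)**2 = (-703/27)**2 = 494209/729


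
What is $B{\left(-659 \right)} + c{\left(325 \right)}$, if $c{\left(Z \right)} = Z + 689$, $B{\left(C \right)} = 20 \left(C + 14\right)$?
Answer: $-11886$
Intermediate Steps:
$B{\left(C \right)} = 280 + 20 C$ ($B{\left(C \right)} = 20 \left(14 + C\right) = 280 + 20 C$)
$c{\left(Z \right)} = 689 + Z$
$B{\left(-659 \right)} + c{\left(325 \right)} = \left(280 + 20 \left(-659\right)\right) + \left(689 + 325\right) = \left(280 - 13180\right) + 1014 = -12900 + 1014 = -11886$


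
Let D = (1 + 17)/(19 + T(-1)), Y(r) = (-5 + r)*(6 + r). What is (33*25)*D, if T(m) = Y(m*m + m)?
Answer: -1350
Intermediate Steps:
T(m) = -30 + m + m² + (m + m²)² (T(m) = -30 + (m*m + m) + (m*m + m)² = -30 + (m² + m) + (m² + m)² = -30 + (m + m²) + (m + m²)² = -30 + m + m² + (m + m²)²)
D = -18/11 (D = (1 + 17)/(19 + (-30 - (1 - 1) + (-1)²*(1 - 1)²)) = 18/(19 + (-30 - 1*0 + 1*0²)) = 18/(19 + (-30 + 0 + 1*0)) = 18/(19 + (-30 + 0 + 0)) = 18/(19 - 30) = 18/(-11) = 18*(-1/11) = -18/11 ≈ -1.6364)
(33*25)*D = (33*25)*(-18/11) = 825*(-18/11) = -1350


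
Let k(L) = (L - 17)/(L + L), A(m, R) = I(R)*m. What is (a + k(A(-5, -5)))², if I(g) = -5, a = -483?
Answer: 145709041/625 ≈ 2.3313e+5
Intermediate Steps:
A(m, R) = -5*m
k(L) = (-17 + L)/(2*L) (k(L) = (-17 + L)/((2*L)) = (-17 + L)*(1/(2*L)) = (-17 + L)/(2*L))
(a + k(A(-5, -5)))² = (-483 + (-17 - 5*(-5))/(2*((-5*(-5)))))² = (-483 + (½)*(-17 + 25)/25)² = (-483 + (½)*(1/25)*8)² = (-483 + 4/25)² = (-12071/25)² = 145709041/625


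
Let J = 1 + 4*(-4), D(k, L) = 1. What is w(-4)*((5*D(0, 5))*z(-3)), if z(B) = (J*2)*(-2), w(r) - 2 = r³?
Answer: -18600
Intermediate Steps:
J = -15 (J = 1 - 16 = -15)
w(r) = 2 + r³
z(B) = 60 (z(B) = -15*2*(-2) = -30*(-2) = 60)
w(-4)*((5*D(0, 5))*z(-3)) = (2 + (-4)³)*((5*1)*60) = (2 - 64)*(5*60) = -62*300 = -18600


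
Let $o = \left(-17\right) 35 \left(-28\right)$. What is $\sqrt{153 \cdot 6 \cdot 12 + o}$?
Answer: $2 \sqrt{6919} \approx 166.36$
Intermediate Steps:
$o = 16660$ ($o = \left(-595\right) \left(-28\right) = 16660$)
$\sqrt{153 \cdot 6 \cdot 12 + o} = \sqrt{153 \cdot 6 \cdot 12 + 16660} = \sqrt{153 \cdot 72 + 16660} = \sqrt{11016 + 16660} = \sqrt{27676} = 2 \sqrt{6919}$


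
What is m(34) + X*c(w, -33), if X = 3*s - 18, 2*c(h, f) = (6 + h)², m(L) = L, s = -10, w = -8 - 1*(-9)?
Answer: -1142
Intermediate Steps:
w = 1 (w = -8 + 9 = 1)
c(h, f) = (6 + h)²/2
X = -48 (X = 3*(-10) - 18 = -30 - 18 = -48)
m(34) + X*c(w, -33) = 34 - 24*(6 + 1)² = 34 - 24*7² = 34 - 24*49 = 34 - 48*49/2 = 34 - 1176 = -1142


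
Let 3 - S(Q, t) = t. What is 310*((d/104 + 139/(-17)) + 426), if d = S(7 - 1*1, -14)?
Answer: 114545155/884 ≈ 1.2958e+5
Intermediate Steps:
S(Q, t) = 3 - t
d = 17 (d = 3 - 1*(-14) = 3 + 14 = 17)
310*((d/104 + 139/(-17)) + 426) = 310*((17/104 + 139/(-17)) + 426) = 310*((17*(1/104) + 139*(-1/17)) + 426) = 310*((17/104 - 139/17) + 426) = 310*(-14167/1768 + 426) = 310*(739001/1768) = 114545155/884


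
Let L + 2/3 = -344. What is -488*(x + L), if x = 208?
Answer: 200080/3 ≈ 66693.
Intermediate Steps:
L = -1034/3 (L = -2/3 - 344 = -1034/3 ≈ -344.67)
-488*(x + L) = -488*(208 - 1034/3) = -488*(-410/3) = 200080/3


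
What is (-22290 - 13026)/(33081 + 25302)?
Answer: -3924/6487 ≈ -0.60490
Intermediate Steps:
(-22290 - 13026)/(33081 + 25302) = -35316/58383 = -35316*1/58383 = -3924/6487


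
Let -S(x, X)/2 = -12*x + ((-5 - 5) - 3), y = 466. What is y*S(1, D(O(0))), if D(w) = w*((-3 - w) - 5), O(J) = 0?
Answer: 23300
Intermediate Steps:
D(w) = w*(-8 - w)
S(x, X) = 26 + 24*x (S(x, X) = -2*(-12*x + ((-5 - 5) - 3)) = -2*(-12*x + (-10 - 3)) = -2*(-12*x - 13) = -2*(-13 - 12*x) = 26 + 24*x)
y*S(1, D(O(0))) = 466*(26 + 24*1) = 466*(26 + 24) = 466*50 = 23300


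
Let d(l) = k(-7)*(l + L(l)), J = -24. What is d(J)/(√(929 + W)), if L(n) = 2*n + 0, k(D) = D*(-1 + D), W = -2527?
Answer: 2016*I*√1598/799 ≈ 100.86*I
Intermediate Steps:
L(n) = 2*n
d(l) = 168*l (d(l) = (-7*(-1 - 7))*(l + 2*l) = (-7*(-8))*(3*l) = 56*(3*l) = 168*l)
d(J)/(√(929 + W)) = (168*(-24))/(√(929 - 2527)) = -4032*(-I*√1598/1598) = -(-2016)*I*√1598/799 = 2016*I*√1598/799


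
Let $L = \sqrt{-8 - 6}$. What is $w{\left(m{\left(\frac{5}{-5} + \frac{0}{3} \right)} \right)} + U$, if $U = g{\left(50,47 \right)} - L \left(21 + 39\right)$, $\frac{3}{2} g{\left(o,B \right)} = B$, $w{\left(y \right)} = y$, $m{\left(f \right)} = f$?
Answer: $\frac{91}{3} - 60 i \sqrt{14} \approx 30.333 - 224.5 i$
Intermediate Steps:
$L = i \sqrt{14}$ ($L = \sqrt{-14} = i \sqrt{14} \approx 3.7417 i$)
$g{\left(o,B \right)} = \frac{2 B}{3}$
$U = \frac{94}{3} - 60 i \sqrt{14}$ ($U = \frac{2}{3} \cdot 47 - i \sqrt{14} \left(21 + 39\right) = \frac{94}{3} - i \sqrt{14} \cdot 60 = \frac{94}{3} - 60 i \sqrt{14} \approx 31.333 - 224.5 i$)
$w{\left(m{\left(\frac{5}{-5} + \frac{0}{3} \right)} \right)} + U = \left(\frac{5}{-5} + \frac{0}{3}\right) + \left(\frac{94}{3} - 60 i \sqrt{14}\right) = \left(5 \left(- \frac{1}{5}\right) + 0 \cdot \frac{1}{3}\right) + \left(\frac{94}{3} - 60 i \sqrt{14}\right) = \left(-1 + 0\right) + \left(\frac{94}{3} - 60 i \sqrt{14}\right) = -1 + \left(\frac{94}{3} - 60 i \sqrt{14}\right) = \frac{91}{3} - 60 i \sqrt{14}$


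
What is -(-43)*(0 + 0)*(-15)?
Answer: 0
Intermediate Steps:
-(-43)*(0 + 0)*(-15) = -(-43)*0*(-15) = -43*0*(-15) = 0*(-15) = 0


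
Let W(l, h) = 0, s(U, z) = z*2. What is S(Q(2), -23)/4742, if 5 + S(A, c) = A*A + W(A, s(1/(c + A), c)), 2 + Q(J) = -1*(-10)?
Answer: 59/4742 ≈ 0.012442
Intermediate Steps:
s(U, z) = 2*z
Q(J) = 8 (Q(J) = -2 - 1*(-10) = -2 + 10 = 8)
S(A, c) = -5 + A² (S(A, c) = -5 + (A*A + 0) = -5 + (A² + 0) = -5 + A²)
S(Q(2), -23)/4742 = (-5 + 8²)/4742 = (-5 + 64)*(1/4742) = 59*(1/4742) = 59/4742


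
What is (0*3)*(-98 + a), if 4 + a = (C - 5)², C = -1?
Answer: 0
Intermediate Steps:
a = 32 (a = -4 + (-1 - 5)² = -4 + (-6)² = -4 + 36 = 32)
(0*3)*(-98 + a) = (0*3)*(-98 + 32) = 0*(-66) = 0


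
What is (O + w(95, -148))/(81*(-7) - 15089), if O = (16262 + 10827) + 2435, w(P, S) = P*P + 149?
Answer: -19349/7828 ≈ -2.4718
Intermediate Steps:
w(P, S) = 149 + P² (w(P, S) = P² + 149 = 149 + P²)
O = 29524 (O = 27089 + 2435 = 29524)
(O + w(95, -148))/(81*(-7) - 15089) = (29524 + (149 + 95²))/(81*(-7) - 15089) = (29524 + (149 + 9025))/(-567 - 15089) = (29524 + 9174)/(-15656) = 38698*(-1/15656) = -19349/7828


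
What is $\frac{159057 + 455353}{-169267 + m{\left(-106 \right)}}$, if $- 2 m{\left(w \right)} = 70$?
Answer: $- \frac{307205}{84651} \approx -3.6291$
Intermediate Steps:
$m{\left(w \right)} = -35$ ($m{\left(w \right)} = \left(- \frac{1}{2}\right) 70 = -35$)
$\frac{159057 + 455353}{-169267 + m{\left(-106 \right)}} = \frac{159057 + 455353}{-169267 - 35} = \frac{614410}{-169302} = 614410 \left(- \frac{1}{169302}\right) = - \frac{307205}{84651}$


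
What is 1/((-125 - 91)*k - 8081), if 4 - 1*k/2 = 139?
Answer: 1/50239 ≈ 1.9905e-5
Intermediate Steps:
k = -270 (k = 8 - 2*139 = 8 - 278 = -270)
1/((-125 - 91)*k - 8081) = 1/((-125 - 91)*(-270) - 8081) = 1/(-216*(-270) - 8081) = 1/(58320 - 8081) = 1/50239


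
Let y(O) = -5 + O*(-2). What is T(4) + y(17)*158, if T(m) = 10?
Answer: -6152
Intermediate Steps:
y(O) = -5 - 2*O
T(4) + y(17)*158 = 10 + (-5 - 2*17)*158 = 10 + (-5 - 34)*158 = 10 - 39*158 = 10 - 6162 = -6152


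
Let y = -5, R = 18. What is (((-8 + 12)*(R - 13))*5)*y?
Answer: -500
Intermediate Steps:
(((-8 + 12)*(R - 13))*5)*y = (((-8 + 12)*(18 - 13))*5)*(-5) = ((4*5)*5)*(-5) = (20*5)*(-5) = 100*(-5) = -500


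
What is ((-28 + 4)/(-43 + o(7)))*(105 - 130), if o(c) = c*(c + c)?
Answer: 120/11 ≈ 10.909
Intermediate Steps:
o(c) = 2*c**2 (o(c) = c*(2*c) = 2*c**2)
((-28 + 4)/(-43 + o(7)))*(105 - 130) = ((-28 + 4)/(-43 + 2*7**2))*(105 - 130) = -24/(-43 + 2*49)*(-25) = -24/(-43 + 98)*(-25) = -24/55*(-25) = 120/11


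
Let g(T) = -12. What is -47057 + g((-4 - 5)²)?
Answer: -47069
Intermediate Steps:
-47057 + g((-4 - 5)²) = -47057 - 12 = -47069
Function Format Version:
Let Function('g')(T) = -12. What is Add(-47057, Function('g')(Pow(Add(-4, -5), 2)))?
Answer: -47069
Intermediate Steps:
Add(-47057, Function('g')(Pow(Add(-4, -5), 2))) = Add(-47057, -12) = -47069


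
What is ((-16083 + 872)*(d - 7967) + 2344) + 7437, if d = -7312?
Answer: 232418650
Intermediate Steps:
((-16083 + 872)*(d - 7967) + 2344) + 7437 = ((-16083 + 872)*(-7312 - 7967) + 2344) + 7437 = (-15211*(-15279) + 2344) + 7437 = (232408869 + 2344) + 7437 = 232411213 + 7437 = 232418650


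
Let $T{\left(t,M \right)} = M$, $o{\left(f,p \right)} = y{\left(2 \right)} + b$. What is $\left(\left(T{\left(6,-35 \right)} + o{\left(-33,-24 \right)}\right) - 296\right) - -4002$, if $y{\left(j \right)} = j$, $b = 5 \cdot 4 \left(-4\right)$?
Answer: $3593$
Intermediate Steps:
$b = -80$ ($b = 20 \left(-4\right) = -80$)
$o{\left(f,p \right)} = -78$ ($o{\left(f,p \right)} = 2 - 80 = -78$)
$\left(\left(T{\left(6,-35 \right)} + o{\left(-33,-24 \right)}\right) - 296\right) - -4002 = \left(\left(-35 - 78\right) - 296\right) - -4002 = \left(-113 - 296\right) + 4002 = -409 + 4002 = 3593$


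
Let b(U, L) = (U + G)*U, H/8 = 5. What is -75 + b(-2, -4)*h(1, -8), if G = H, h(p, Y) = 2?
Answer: -227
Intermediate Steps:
H = 40 (H = 8*5 = 40)
G = 40
b(U, L) = U*(40 + U) (b(U, L) = (U + 40)*U = (40 + U)*U = U*(40 + U))
-75 + b(-2, -4)*h(1, -8) = -75 - 2*(40 - 2)*2 = -75 - 2*38*2 = -75 - 76*2 = -75 - 152 = -227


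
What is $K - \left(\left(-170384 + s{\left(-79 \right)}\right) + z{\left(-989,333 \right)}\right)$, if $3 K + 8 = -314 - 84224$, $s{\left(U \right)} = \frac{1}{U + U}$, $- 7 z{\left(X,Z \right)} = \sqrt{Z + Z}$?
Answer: $\frac{22467917}{158} + \frac{3 \sqrt{74}}{7} \approx 1.4221 \cdot 10^{5}$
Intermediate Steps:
$z{\left(X,Z \right)} = - \frac{\sqrt{2} \sqrt{Z}}{7}$ ($z{\left(X,Z \right)} = - \frac{\sqrt{Z + Z}}{7} = - \frac{\sqrt{2 Z}}{7} = - \frac{\sqrt{2} \sqrt{Z}}{7}$)
$s{\left(U \right)} = \frac{1}{2 U}$
$K = -28182$ ($K = - \frac{8}{3} + \frac{-314 - 84224}{3} = - \frac{8}{3} + \frac{1}{3} \left(-84538\right) = - \frac{8}{3} - \frac{84538}{3} = -28182$)
$K - \left(\left(-170384 + s{\left(-79 \right)}\right) + z{\left(-989,333 \right)}\right) = -28182 - \left(\left(-170384 + \frac{1}{2 \left(-79\right)}\right) - \frac{\sqrt{2} \sqrt{333}}{7}\right) = -28182 - \left(\left(-170384 + \frac{1}{2} \left(- \frac{1}{79}\right)\right) - \frac{\sqrt{2} \cdot 3 \sqrt{37}}{7}\right) = -28182 - \left(\left(-170384 - \frac{1}{158}\right) - \frac{3 \sqrt{74}}{7}\right) = -28182 - \left(- \frac{26920673}{158} - \frac{3 \sqrt{74}}{7}\right) = -28182 + \left(\frac{26920673}{158} + \frac{3 \sqrt{74}}{7}\right) = \frac{22467917}{158} + \frac{3 \sqrt{74}}{7}$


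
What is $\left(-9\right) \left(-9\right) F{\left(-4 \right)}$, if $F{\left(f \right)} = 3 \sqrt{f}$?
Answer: $486 i \approx 486.0 i$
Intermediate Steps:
$\left(-9\right) \left(-9\right) F{\left(-4 \right)} = \left(-9\right) \left(-9\right) 3 \sqrt{-4} = 81 \cdot 3 \cdot 2 i = 81 \cdot 6 i = 486 i$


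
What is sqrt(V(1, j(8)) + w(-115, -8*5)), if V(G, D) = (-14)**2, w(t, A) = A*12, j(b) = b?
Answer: 2*I*sqrt(71) ≈ 16.852*I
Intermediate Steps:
w(t, A) = 12*A
V(G, D) = 196
sqrt(V(1, j(8)) + w(-115, -8*5)) = sqrt(196 + 12*(-8*5)) = sqrt(196 + 12*(-40)) = sqrt(196 - 480) = sqrt(-284) = 2*I*sqrt(71)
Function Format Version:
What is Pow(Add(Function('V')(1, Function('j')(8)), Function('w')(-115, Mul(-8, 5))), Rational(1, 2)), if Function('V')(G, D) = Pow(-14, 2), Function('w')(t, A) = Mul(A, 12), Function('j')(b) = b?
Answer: Mul(2, I, Pow(71, Rational(1, 2))) ≈ Mul(16.852, I)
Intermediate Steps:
Function('w')(t, A) = Mul(12, A)
Function('V')(G, D) = 196
Pow(Add(Function('V')(1, Function('j')(8)), Function('w')(-115, Mul(-8, 5))), Rational(1, 2)) = Pow(Add(196, Mul(12, Mul(-8, 5))), Rational(1, 2)) = Pow(Add(196, Mul(12, -40)), Rational(1, 2)) = Pow(Add(196, -480), Rational(1, 2)) = Pow(-284, Rational(1, 2)) = Mul(2, I, Pow(71, Rational(1, 2)))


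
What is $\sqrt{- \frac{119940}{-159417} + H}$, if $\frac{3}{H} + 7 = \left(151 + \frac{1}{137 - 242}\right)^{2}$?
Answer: $\frac{\sqrt{134159312146289175675493395}}{13352350300599} \approx 0.86747$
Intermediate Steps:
$H = \frac{33075}{251272141}$ ($H = \frac{3}{-7 + \left(151 + \frac{1}{137 - 242}\right)^{2}} = \frac{3}{-7 + \left(151 + \frac{1}{-105}\right)^{2}} = \frac{3}{-7 + \left(151 - \frac{1}{105}\right)^{2}} = \frac{3}{-7 + \left(\frac{15854}{105}\right)^{2}} = \frac{3}{-7 + \frac{251349316}{11025}} = \frac{3}{\frac{251272141}{11025}} = 3 \cdot \frac{11025}{251272141} = \frac{33075}{251272141} \approx 0.00013163$)
$\sqrt{- \frac{119940}{-159417} + H} = \sqrt{- \frac{119940}{-159417} + \frac{33075}{251272141}} = \sqrt{\left(-119940\right) \left(- \frac{1}{159417}\right) + \frac{33075}{251272141}} = \sqrt{\frac{39980}{53139} + \frac{33075}{251272141}} = \sqrt{\frac{10047617769605}{13352350300599}} = \frac{\sqrt{134159312146289175675493395}}{13352350300599}$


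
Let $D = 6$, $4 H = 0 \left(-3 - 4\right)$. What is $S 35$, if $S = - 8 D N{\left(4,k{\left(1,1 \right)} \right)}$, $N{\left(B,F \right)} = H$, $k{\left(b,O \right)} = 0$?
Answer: $0$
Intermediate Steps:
$H = 0$ ($H = \frac{0 \left(-3 - 4\right)}{4} = \frac{0 \left(-7\right)}{4} = \frac{1}{4} \cdot 0 = 0$)
$N{\left(B,F \right)} = 0$
$S = 0$ ($S = \left(-8\right) 6 \cdot 0 = \left(-48\right) 0 = 0$)
$S 35 = 0 \cdot 35 = 0$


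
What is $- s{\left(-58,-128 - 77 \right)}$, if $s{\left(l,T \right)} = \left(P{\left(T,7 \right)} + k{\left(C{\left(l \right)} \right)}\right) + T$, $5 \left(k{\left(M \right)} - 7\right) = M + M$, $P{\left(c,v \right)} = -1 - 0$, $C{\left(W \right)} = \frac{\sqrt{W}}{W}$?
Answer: $199 + \frac{i \sqrt{58}}{145} \approx 199.0 + 0.052523 i$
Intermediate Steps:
$C{\left(W \right)} = \frac{1}{\sqrt{W}}$
$P{\left(c,v \right)} = -1$ ($P{\left(c,v \right)} = -1 + 0 = -1$)
$k{\left(M \right)} = 7 + \frac{2 M}{5}$ ($k{\left(M \right)} = 7 + \frac{M + M}{5} = 7 + \frac{2 M}{5}$)
$s{\left(l,T \right)} = 6 + T + \frac{2}{5 \sqrt{l}}$ ($s{\left(l,T \right)} = \left(-1 + \left(7 + \frac{2}{5 \sqrt{l}}\right)\right) + T = \left(6 + \frac{2}{5 \sqrt{l}}\right) + T = 6 + T + \frac{2}{5 \sqrt{l}}$)
$- s{\left(-58,-128 - 77 \right)} = - (6 - 205 + \frac{2}{5 i \sqrt{58}}) = - (6 - 205 + \frac{2 \left(- \frac{i \sqrt{58}}{58}\right)}{5}) = - (6 - 205 - \frac{i \sqrt{58}}{145}) = - (-199 - \frac{i \sqrt{58}}{145}) = 199 + \frac{i \sqrt{58}}{145}$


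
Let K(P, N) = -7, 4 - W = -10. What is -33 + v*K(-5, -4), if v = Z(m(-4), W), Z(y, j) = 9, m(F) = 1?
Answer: -96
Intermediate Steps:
W = 14 (W = 4 - 1*(-10) = 4 + 10 = 14)
v = 9
-33 + v*K(-5, -4) = -33 + 9*(-7) = -33 - 63 = -96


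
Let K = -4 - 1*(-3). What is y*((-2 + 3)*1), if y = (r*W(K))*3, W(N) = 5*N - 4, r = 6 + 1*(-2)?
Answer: -108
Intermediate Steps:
K = -1 (K = -4 + 3 = -1)
r = 4 (r = 6 - 2 = 4)
W(N) = -4 + 5*N
y = -108 (y = (4*(-4 + 5*(-1)))*3 = (4*(-4 - 5))*3 = (4*(-9))*3 = -36*3 = -108)
y*((-2 + 3)*1) = -108*(-2 + 3) = -108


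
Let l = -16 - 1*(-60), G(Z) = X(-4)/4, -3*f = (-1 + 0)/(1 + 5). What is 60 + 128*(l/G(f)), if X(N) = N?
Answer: -5572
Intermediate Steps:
f = 1/18 (f = -(-1 + 0)/(3*(1 + 5)) = -(-1)/(3*6) = -⅓*(-⅙) = 1/18 ≈ 0.055556)
G(Z) = -1 (G(Z) = -4/4 = -4*¼ = -1)
l = 44 (l = -16 + 60 = 44)
60 + 128*(l/G(f)) = 60 + 128*(44/(-1)) = 60 + 128*(44*(-1)) = 60 + 128*(-44) = 60 - 5632 = -5572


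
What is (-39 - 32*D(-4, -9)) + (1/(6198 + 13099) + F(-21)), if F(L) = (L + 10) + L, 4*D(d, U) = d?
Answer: -752582/19297 ≈ -39.000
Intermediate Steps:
D(d, U) = d/4
F(L) = 10 + 2*L (F(L) = (10 + L) + L = 10 + 2*L)
(-39 - 32*D(-4, -9)) + (1/(6198 + 13099) + F(-21)) = (-39 - 8*(-4)) + (1/(6198 + 13099) + (10 + 2*(-21))) = (-39 - 32*(-1)) + (1/19297 + (10 - 42)) = (-39 + 32) + (1/19297 - 32) = -7 - 617503/19297 = -752582/19297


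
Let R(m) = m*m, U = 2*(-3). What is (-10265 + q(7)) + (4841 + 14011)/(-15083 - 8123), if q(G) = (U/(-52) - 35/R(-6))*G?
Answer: -55778025049/5430204 ≈ -10272.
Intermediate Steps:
U = -6
R(m) = m²
q(G) = -401*G/468 (q(G) = (-6/(-52) - 35/((-6)²))*G = (-6*(-1/52) - 35/36)*G = (3/26 - 35*1/36)*G = (3/26 - 35/36)*G = -401*G/468)
(-10265 + q(7)) + (4841 + 14011)/(-15083 - 8123) = (-10265 - 401/468*7) + (4841 + 14011)/(-15083 - 8123) = (-10265 - 2807/468) + 18852/(-23206) = -4806827/468 + 18852*(-1/23206) = -4806827/468 - 9426/11603 = -55778025049/5430204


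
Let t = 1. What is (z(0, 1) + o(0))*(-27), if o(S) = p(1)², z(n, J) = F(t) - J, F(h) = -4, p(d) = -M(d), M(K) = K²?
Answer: 108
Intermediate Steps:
p(d) = -d²
z(n, J) = -4 - J
o(S) = 1 (o(S) = (-1*1²)² = (-1*1)² = (-1)² = 1)
(z(0, 1) + o(0))*(-27) = ((-4 - 1*1) + 1)*(-27) = ((-4 - 1) + 1)*(-27) = (-5 + 1)*(-27) = -4*(-27) = 108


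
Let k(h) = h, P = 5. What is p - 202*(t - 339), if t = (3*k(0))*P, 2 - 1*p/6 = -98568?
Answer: 659898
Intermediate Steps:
p = 591420 (p = 12 - 6*(-98568) = 12 + 591408 = 591420)
t = 0 (t = (3*0)*5 = 0*5 = 0)
p - 202*(t - 339) = 591420 - 202*(0 - 339) = 591420 - 202*(-339) = 591420 + 68478 = 659898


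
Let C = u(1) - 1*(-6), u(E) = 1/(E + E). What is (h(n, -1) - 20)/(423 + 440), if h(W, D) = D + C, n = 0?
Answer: -29/1726 ≈ -0.016802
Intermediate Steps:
u(E) = 1/(2*E)
C = 13/2 (C = (½)/1 - 1*(-6) = (½)*1 + 6 = ½ + 6 = 13/2 ≈ 6.5000)
h(W, D) = 13/2 + D (h(W, D) = D + 13/2 = 13/2 + D)
(h(n, -1) - 20)/(423 + 440) = ((13/2 - 1) - 20)/(423 + 440) = (11/2 - 20)/863 = -29/2*1/863 = -29/1726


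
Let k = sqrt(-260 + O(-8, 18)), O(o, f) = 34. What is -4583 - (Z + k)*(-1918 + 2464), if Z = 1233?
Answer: -677801 - 546*I*sqrt(226) ≈ -6.778e+5 - 8208.2*I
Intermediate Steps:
k = I*sqrt(226) (k = sqrt(-260 + 34) = sqrt(-226) = I*sqrt(226) ≈ 15.033*I)
-4583 - (Z + k)*(-1918 + 2464) = -4583 - (1233 + I*sqrt(226))*(-1918 + 2464) = -4583 - (1233 + I*sqrt(226))*546 = -4583 - (673218 + 546*I*sqrt(226)) = -4583 + (-673218 - 546*I*sqrt(226)) = -677801 - 546*I*sqrt(226)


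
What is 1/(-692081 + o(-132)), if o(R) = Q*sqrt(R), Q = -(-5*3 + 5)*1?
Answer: -692081/478976123761 - 20*I*sqrt(33)/478976123761 ≈ -1.4449e-6 - 2.3987e-10*I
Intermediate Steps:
Q = 10 (Q = -(-15 + 5)*1 = -1*(-10)*1 = 10*1 = 10)
o(R) = 10*sqrt(R)
1/(-692081 + o(-132)) = 1/(-692081 + 10*sqrt(-132)) = 1/(-692081 + 10*(2*I*sqrt(33))) = 1/(-692081 + 20*I*sqrt(33))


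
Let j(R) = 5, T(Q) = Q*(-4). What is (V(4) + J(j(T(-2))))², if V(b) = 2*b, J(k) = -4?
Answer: 16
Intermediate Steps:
T(Q) = -4*Q
(V(4) + J(j(T(-2))))² = (2*4 - 4)² = (8 - 4)² = 4² = 16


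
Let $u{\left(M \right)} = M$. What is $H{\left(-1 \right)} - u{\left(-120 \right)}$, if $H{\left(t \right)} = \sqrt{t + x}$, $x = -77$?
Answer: $120 + i \sqrt{78} \approx 120.0 + 8.8318 i$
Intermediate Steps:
$H{\left(t \right)} = \sqrt{-77 + t}$ ($H{\left(t \right)} = \sqrt{t - 77} = \sqrt{-77 + t}$)
$H{\left(-1 \right)} - u{\left(-120 \right)} = \sqrt{-77 - 1} - -120 = \sqrt{-78} + 120 = i \sqrt{78} + 120 = 120 + i \sqrt{78}$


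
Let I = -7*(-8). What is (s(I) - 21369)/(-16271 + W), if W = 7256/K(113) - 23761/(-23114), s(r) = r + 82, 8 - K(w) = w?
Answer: 7361000010/5664921307 ≈ 1.2994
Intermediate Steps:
I = 56
K(w) = 8 - w
s(r) = 82 + r
W = -23602897/346710 (W = 7256/(8 - 1*113) - 23761/(-23114) = 7256/(8 - 113) - 23761*(-1/23114) = 7256/(-105) + 23761/23114 = 7256*(-1/105) + 23761/23114 = -7256/105 + 23761/23114 = -23602897/346710 ≈ -68.077)
(s(I) - 21369)/(-16271 + W) = ((82 + 56) - 21369)/(-16271 - 23602897/346710) = (138 - 21369)/(-5664921307/346710) = -21231*(-346710/5664921307) = 7361000010/5664921307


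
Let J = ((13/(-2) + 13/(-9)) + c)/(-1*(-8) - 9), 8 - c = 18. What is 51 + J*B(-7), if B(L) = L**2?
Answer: 16745/18 ≈ 930.28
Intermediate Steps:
c = -10 (c = 8 - 1*18 = 8 - 18 = -10)
J = 323/18 (J = ((13/(-2) + 13/(-9)) - 10)/(-1*(-8) - 9) = ((13*(-1/2) + 13*(-1/9)) - 10)/(8 - 9) = ((-13/2 - 13/9) - 10)/(-1) = (-143/18 - 10)*(-1) = -323/18*(-1) = 323/18 ≈ 17.944)
51 + J*B(-7) = 51 + (323/18)*(-7)**2 = 51 + (323/18)*49 = 51 + 15827/18 = 16745/18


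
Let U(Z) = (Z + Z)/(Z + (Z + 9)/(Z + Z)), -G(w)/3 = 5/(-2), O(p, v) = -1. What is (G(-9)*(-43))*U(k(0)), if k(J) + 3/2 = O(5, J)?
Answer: -16125/38 ≈ -424.34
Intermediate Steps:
G(w) = 15/2 (G(w) = -15/(-2) = -15*(-1)/2 = -3*(-5/2) = 15/2)
k(J) = -5/2 (k(J) = -3/2 - 1 = -5/2)
U(Z) = 2*Z/(Z + (9 + Z)/(2*Z)) (U(Z) = (2*Z)/(Z + (9 + Z)/((2*Z))) = (2*Z)/(Z + (9 + Z)*(1/(2*Z))) = (2*Z)/(Z + (9 + Z)/(2*Z)) = 2*Z/(Z + (9 + Z)/(2*Z)))
(G(-9)*(-43))*U(k(0)) = ((15/2)*(-43))*(4*(-5/2)**2/(9 - 5/2 + 2*(-5/2)**2)) = -1290*25/(4*(9 - 5/2 + 2*(25/4))) = -1290*25/(4*(9 - 5/2 + 25/2)) = -1290*25/(4*19) = -645/2*25/19 = -16125/38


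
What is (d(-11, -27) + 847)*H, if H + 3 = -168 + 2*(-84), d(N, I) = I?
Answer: -277980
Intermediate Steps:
H = -339 (H = -3 + (-168 + 2*(-84)) = -3 + (-168 - 168) = -3 - 336 = -339)
(d(-11, -27) + 847)*H = (-27 + 847)*(-339) = 820*(-339) = -277980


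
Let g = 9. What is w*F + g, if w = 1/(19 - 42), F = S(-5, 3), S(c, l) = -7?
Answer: 214/23 ≈ 9.3044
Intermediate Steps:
F = -7
w = -1/23 (w = 1/(-23) = -1/23 ≈ -0.043478)
w*F + g = -1/23*(-7) + 9 = 7/23 + 9 = 214/23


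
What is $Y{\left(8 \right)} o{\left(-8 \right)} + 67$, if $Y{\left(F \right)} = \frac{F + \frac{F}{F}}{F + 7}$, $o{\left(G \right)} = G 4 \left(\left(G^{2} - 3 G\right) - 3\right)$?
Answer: $-1565$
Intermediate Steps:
$o{\left(G \right)} = 4 G \left(-3 + G^{2} - 3 G\right)$
$Y{\left(F \right)} = \frac{1 + F}{7 + F}$ ($Y{\left(F \right)} = \frac{F + 1}{7 + F} = \frac{1 + F}{7 + F}$)
$Y{\left(8 \right)} o{\left(-8 \right)} + 67 = \frac{1 + 8}{7 + 8} \cdot 4 \left(-8\right) \left(-3 + \left(-8\right)^{2} - -24\right) + 67 = \frac{1}{15} \cdot 9 \cdot 4 \left(-8\right) \left(-3 + 64 + 24\right) + 67 = \frac{1}{15} \cdot 9 \cdot 4 \left(-8\right) 85 + 67 = \frac{3}{5} \left(-2720\right) + 67 = -1632 + 67 = -1565$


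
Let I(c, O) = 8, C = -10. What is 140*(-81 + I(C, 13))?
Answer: -10220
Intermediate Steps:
140*(-81 + I(C, 13)) = 140*(-81 + 8) = 140*(-73) = -10220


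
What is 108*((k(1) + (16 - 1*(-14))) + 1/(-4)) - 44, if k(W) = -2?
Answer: 2953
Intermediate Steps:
108*((k(1) + (16 - 1*(-14))) + 1/(-4)) - 44 = 108*((-2 + (16 - 1*(-14))) + 1/(-4)) - 44 = 108*((-2 + (16 + 14)) - 1/4) - 44 = 108*((-2 + 30) - 1/4) - 44 = 108*(28 - 1/4) - 44 = 108*(111/4) - 44 = 2997 - 44 = 2953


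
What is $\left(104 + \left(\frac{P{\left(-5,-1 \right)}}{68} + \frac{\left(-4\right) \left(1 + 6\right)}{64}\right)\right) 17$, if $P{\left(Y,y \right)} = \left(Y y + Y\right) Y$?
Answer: $\frac{28169}{16} \approx 1760.6$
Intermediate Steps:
$P{\left(Y,y \right)} = Y \left(Y + Y y\right)$ ($P{\left(Y,y \right)} = \left(Y + Y y\right) Y = Y \left(Y + Y y\right)$)
$\left(104 + \left(\frac{P{\left(-5,-1 \right)}}{68} + \frac{\left(-4\right) \left(1 + 6\right)}{64}\right)\right) 17 = \left(104 + \left(\frac{\left(-5\right)^{2} \left(1 - 1\right)}{68} + \frac{\left(-4\right) \left(1 + 6\right)}{64}\right)\right) 17 = \left(104 + \left(25 \cdot 0 \cdot \frac{1}{68} + \left(-4\right) 7 \cdot \frac{1}{64}\right)\right) 17 = \left(104 + \left(0 \cdot \frac{1}{68} - \frac{7}{16}\right)\right) 17 = \left(104 + \left(0 - \frac{7}{16}\right)\right) 17 = \left(104 - \frac{7}{16}\right) 17 = \frac{1657}{16} \cdot 17 = \frac{28169}{16}$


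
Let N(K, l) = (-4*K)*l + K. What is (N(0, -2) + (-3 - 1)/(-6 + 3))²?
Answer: 16/9 ≈ 1.7778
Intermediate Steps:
N(K, l) = K - 4*K*l (N(K, l) = -4*K*l + K = K - 4*K*l)
(N(0, -2) + (-3 - 1)/(-6 + 3))² = (0*(1 - 4*(-2)) + (-3 - 1)/(-6 + 3))² = (0*(1 + 8) - 4/(-3))² = (0*9 - 4*(-⅓))² = (0 + 4/3)² = (4/3)² = 16/9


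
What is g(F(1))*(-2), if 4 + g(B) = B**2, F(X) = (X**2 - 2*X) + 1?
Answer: 8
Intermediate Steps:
F(X) = 1 + X**2 - 2*X
g(B) = -4 + B**2
g(F(1))*(-2) = (-4 + (1 + 1**2 - 2*1)**2)*(-2) = (-4 + (1 + 1 - 2)**2)*(-2) = (-4 + 0**2)*(-2) = (-4 + 0)*(-2) = -4*(-2) = 8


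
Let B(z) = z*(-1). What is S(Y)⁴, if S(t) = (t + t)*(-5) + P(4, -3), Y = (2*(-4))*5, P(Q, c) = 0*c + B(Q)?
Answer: 24591257856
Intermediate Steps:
B(z) = -z
P(Q, c) = -Q (P(Q, c) = 0*c - Q = 0 - Q = -Q)
Y = -40 (Y = -8*5 = -40)
S(t) = -4 - 10*t (S(t) = (t + t)*(-5) - 1*4 = (2*t)*(-5) - 4 = -10*t - 4 = -4 - 10*t)
S(Y)⁴ = (-4 - 10*(-40))⁴ = (-4 + 400)⁴ = 396⁴ = 24591257856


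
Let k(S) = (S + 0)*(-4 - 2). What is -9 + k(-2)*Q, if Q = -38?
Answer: -465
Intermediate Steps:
k(S) = -6*S (k(S) = S*(-6) = -6*S)
-9 + k(-2)*Q = -9 - 6*(-2)*(-38) = -9 + 12*(-38) = -9 - 456 = -465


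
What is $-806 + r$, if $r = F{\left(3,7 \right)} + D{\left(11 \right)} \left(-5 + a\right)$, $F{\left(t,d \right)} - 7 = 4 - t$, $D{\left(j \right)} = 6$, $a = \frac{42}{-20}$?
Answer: $- \frac{4203}{5} \approx -840.6$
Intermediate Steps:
$a = - \frac{21}{10}$ ($a = 42 \left(- \frac{1}{20}\right) = - \frac{21}{10} \approx -2.1$)
$F{\left(t,d \right)} = 11 - t$ ($F{\left(t,d \right)} = 7 - \left(-4 + t\right) = 11 - t$)
$r = - \frac{173}{5}$ ($r = \left(11 - 3\right) + 6 \left(-5 - \frac{21}{10}\right) = \left(11 - 3\right) + 6 \left(- \frac{71}{10}\right) = 8 - \frac{213}{5} = - \frac{173}{5} \approx -34.6$)
$-806 + r = -806 - \frac{173}{5} = - \frac{4203}{5}$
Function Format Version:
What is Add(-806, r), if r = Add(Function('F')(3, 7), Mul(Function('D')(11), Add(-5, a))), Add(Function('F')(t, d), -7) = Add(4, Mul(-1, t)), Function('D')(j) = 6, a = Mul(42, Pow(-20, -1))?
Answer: Rational(-4203, 5) ≈ -840.60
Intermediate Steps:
a = Rational(-21, 10) (a = Mul(42, Rational(-1, 20)) = Rational(-21, 10) ≈ -2.1000)
Function('F')(t, d) = Add(11, Mul(-1, t)) (Function('F')(t, d) = Add(7, Add(4, Mul(-1, t))) = Add(11, Mul(-1, t)))
r = Rational(-173, 5) (r = Add(Add(11, Mul(-1, 3)), Mul(6, Add(-5, Rational(-21, 10)))) = Add(Add(11, -3), Mul(6, Rational(-71, 10))) = Add(8, Rational(-213, 5)) = Rational(-173, 5) ≈ -34.600)
Add(-806, r) = Add(-806, Rational(-173, 5)) = Rational(-4203, 5)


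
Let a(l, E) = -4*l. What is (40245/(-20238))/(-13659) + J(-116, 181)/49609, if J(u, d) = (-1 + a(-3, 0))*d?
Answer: 184123440209/4571152546926 ≈ 0.040279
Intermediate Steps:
J(u, d) = 11*d (J(u, d) = (-1 - 4*(-3))*d = (-1 + 12)*d = 11*d)
(40245/(-20238))/(-13659) + J(-116, 181)/49609 = (40245/(-20238))/(-13659) + (11*181)/49609 = (40245*(-1/20238))*(-1/13659) + 1991*(1/49609) = -13415/6746*(-1/13659) + 1991/49609 = 13415/92143614 + 1991/49609 = 184123440209/4571152546926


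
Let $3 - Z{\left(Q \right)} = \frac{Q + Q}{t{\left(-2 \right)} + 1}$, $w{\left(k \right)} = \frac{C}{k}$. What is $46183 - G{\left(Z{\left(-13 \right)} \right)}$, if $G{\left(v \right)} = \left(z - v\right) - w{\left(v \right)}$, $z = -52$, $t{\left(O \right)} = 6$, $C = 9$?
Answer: $\frac{15213965}{329} \approx 46243.0$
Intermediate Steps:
$w{\left(k \right)} = \frac{9}{k}$
$Z{\left(Q \right)} = 3 - \frac{2 Q}{7}$ ($Z{\left(Q \right)} = 3 - \frac{Q + Q}{6 + 1} = 3 - \frac{2 Q}{7}$)
$G{\left(v \right)} = -52 - v - \frac{9}{v}$ ($G{\left(v \right)} = \left(-52 - v\right) - \frac{9}{v} = -52 - v - \frac{9}{v}$)
$46183 - G{\left(Z{\left(-13 \right)} \right)} = 46183 - \left(-52 - \left(3 - - \frac{26}{7}\right) - \frac{9}{3 - - \frac{26}{7}}\right) = 46183 - \left(-52 - \left(3 + \frac{26}{7}\right) - \frac{9}{3 + \frac{26}{7}}\right) = 46183 - \left(-52 - \frac{47}{7} - \frac{9}{\frac{47}{7}}\right) = 46183 - \left(-52 - \frac{47}{7} - \frac{63}{47}\right) = 46183 - - \frac{19758}{329} = 46183 + \frac{19758}{329} = \frac{15213965}{329}$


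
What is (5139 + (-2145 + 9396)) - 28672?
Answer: -16282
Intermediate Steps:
(5139 + (-2145 + 9396)) - 28672 = (5139 + 7251) - 28672 = 12390 - 28672 = -16282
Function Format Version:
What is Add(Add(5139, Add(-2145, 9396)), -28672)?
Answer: -16282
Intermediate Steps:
Add(Add(5139, Add(-2145, 9396)), -28672) = Add(Add(5139, 7251), -28672) = Add(12390, -28672) = -16282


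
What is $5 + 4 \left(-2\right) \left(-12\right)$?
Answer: $101$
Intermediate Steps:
$5 + 4 \left(-2\right) \left(-12\right) = 5 - -96 = 5 + 96 = 101$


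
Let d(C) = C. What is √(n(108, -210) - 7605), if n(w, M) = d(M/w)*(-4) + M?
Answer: I*√70265/3 ≈ 88.359*I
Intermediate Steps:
n(w, M) = M - 4*M/w (n(w, M) = (M/w)*(-4) + M = -4*M/w + M = M - 4*M/w)
√(n(108, -210) - 7605) = √(-210*(-4 + 108)/108 - 7605) = √(-210*1/108*104 - 7605) = √(-1820/9 - 7605) = √(-70265/9) = I*√70265/3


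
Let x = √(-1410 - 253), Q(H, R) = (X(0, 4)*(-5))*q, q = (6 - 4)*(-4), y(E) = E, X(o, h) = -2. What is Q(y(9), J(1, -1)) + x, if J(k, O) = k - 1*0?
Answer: -80 + I*√1663 ≈ -80.0 + 40.78*I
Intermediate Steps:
J(k, O) = k (J(k, O) = k + 0 = k)
q = -8 (q = 2*(-4) = -8)
Q(H, R) = -80 (Q(H, R) = -2*(-5)*(-8) = 10*(-8) = -80)
x = I*√1663 (x = √(-1663) = I*√1663 ≈ 40.78*I)
Q(y(9), J(1, -1)) + x = -80 + I*√1663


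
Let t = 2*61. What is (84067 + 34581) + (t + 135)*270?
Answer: 188038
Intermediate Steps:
t = 122
(84067 + 34581) + (t + 135)*270 = (84067 + 34581) + (122 + 135)*270 = 118648 + 257*270 = 118648 + 69390 = 188038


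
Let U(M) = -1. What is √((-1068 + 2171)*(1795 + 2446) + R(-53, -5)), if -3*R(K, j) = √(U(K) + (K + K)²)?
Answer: √(42100407 - 3*√11235)/3 ≈ 2162.8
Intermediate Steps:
R(K, j) = -√(-1 + 4*K²)/3 (R(K, j) = -√(-1 + (K + K)²)/3 = -√(-1 + (2*K)²)/3 = -√(-1 + 4*K²)/3)
√((-1068 + 2171)*(1795 + 2446) + R(-53, -5)) = √((-1068 + 2171)*(1795 + 2446) - √(-1 + 4*(-53)²)/3) = √(1103*4241 - √(-1 + 4*2809)/3) = √(4677823 - √(-1 + 11236)/3) = √(4677823 - √11235/3)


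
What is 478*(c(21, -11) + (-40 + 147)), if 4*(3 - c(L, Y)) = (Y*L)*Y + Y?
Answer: -249755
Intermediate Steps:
c(L, Y) = 3 - Y/4 - L*Y**2/4 (c(L, Y) = 3 - ((Y*L)*Y + Y)/4 = 3 - ((L*Y)*Y + Y)/4 = 3 - (L*Y**2 + Y)/4 = 3 - (Y + L*Y**2)/4 = 3 + (-Y/4 - L*Y**2/4) = 3 - Y/4 - L*Y**2/4)
478*(c(21, -11) + (-40 + 147)) = 478*((3 - 1/4*(-11) - 1/4*21*(-11)**2) + (-40 + 147)) = 478*((3 + 11/4 - 1/4*21*121) + 107) = 478*((3 + 11/4 - 2541/4) + 107) = 478*(-1259/2 + 107) = 478*(-1045/2) = -249755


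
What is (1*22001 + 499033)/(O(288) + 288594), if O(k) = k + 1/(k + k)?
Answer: 300115584/166396033 ≈ 1.8036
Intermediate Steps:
O(k) = k + 1/(2*k)
(1*22001 + 499033)/(O(288) + 288594) = (1*22001 + 499033)/((288 + (½)/288) + 288594) = (22001 + 499033)/((288 + (½)*(1/288)) + 288594) = 521034/((288 + 1/576) + 288594) = 521034/(165889/576 + 288594) = 521034/(166396033/576) = 521034*(576/166396033) = 300115584/166396033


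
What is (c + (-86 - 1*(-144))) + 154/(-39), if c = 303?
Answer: 13925/39 ≈ 357.05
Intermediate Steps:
(c + (-86 - 1*(-144))) + 154/(-39) = (303 + (-86 - 1*(-144))) + 154/(-39) = (303 + (-86 + 144)) + 154*(-1/39) = (303 + 58) - 154/39 = 361 - 154/39 = 13925/39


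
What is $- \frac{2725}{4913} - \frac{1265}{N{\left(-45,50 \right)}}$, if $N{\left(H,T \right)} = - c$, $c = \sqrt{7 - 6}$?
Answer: $\frac{6212220}{4913} \approx 1264.4$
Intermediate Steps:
$c = 1$ ($c = \sqrt{1} = 1$)
$N{\left(H,T \right)} = -1$ ($N{\left(H,T \right)} = \left(-1\right) 1 = -1$)
$- \frac{2725}{4913} - \frac{1265}{N{\left(-45,50 \right)}} = - \frac{2725}{4913} - \frac{1265}{-1} = \left(-2725\right) \frac{1}{4913} - -1265 = - \frac{2725}{4913} + 1265 = \frac{6212220}{4913}$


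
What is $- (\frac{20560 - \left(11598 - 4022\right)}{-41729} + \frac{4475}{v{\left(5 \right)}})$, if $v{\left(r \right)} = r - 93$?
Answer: $\frac{187879867}{3672152} \approx 51.163$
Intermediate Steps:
$v{\left(r \right)} = -93 + r$ ($v{\left(r \right)} = r - 93 = -93 + r$)
$- (\frac{20560 - \left(11598 - 4022\right)}{-41729} + \frac{4475}{v{\left(5 \right)}}) = - (\frac{20560 - \left(11598 - 4022\right)}{-41729} + \frac{4475}{-93 + 5}) = - (\left(20560 - 7576\right) \left(- \frac{1}{41729}\right) + \frac{4475}{-88}) = - (\left(20560 - 7576\right) \left(- \frac{1}{41729}\right) + 4475 \left(- \frac{1}{88}\right)) = - (12984 \left(- \frac{1}{41729}\right) - \frac{4475}{88}) = - (- \frac{12984}{41729} - \frac{4475}{88}) = \left(-1\right) \left(- \frac{187879867}{3672152}\right) = \frac{187879867}{3672152}$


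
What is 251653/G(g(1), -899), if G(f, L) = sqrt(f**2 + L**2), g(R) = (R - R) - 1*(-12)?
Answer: 251653*sqrt(808345)/808345 ≈ 279.90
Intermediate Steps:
g(R) = 12 (g(R) = 0 + 12 = 12)
G(f, L) = sqrt(L**2 + f**2)
251653/G(g(1), -899) = 251653/(sqrt((-899)**2 + 12**2)) = 251653/(sqrt(808201 + 144)) = 251653/(sqrt(808345)) = 251653*(sqrt(808345)/808345) = 251653*sqrt(808345)/808345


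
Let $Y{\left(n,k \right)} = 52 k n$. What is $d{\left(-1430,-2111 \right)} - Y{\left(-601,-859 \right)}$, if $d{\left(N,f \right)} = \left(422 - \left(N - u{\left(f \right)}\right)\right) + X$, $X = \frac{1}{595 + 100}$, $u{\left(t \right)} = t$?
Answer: $- \frac{18657780264}{695} \approx -2.6846 \cdot 10^{7}$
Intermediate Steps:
$X = \frac{1}{695} \approx 0.0014388$
$Y{\left(n,k \right)} = 52 k n$
$d{\left(N,f \right)} = \frac{293291}{695} + f - N$ ($d{\left(N,f \right)} = \left(422 - \left(N - f\right)\right) + \frac{1}{695} = \left(422 + f - N\right) + \frac{1}{695} = \frac{293291}{695} + f - N$)
$d{\left(-1430,-2111 \right)} - Y{\left(-601,-859 \right)} = \left(\frac{293291}{695} - 2111 - -1430\right) - 52 \left(-859\right) \left(-601\right) = \left(\frac{293291}{695} - 2111 + 1430\right) - 26845468 = - \frac{180004}{695} - 26845468 = - \frac{18657780264}{695}$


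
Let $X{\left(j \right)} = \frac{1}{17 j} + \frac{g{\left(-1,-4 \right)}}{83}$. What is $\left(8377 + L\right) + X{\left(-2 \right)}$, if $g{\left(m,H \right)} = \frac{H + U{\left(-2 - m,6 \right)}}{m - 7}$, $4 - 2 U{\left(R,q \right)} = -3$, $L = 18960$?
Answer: $\frac{617159465}{22576} \approx 27337.0$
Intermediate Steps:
$U{\left(R,q \right)} = \frac{7}{2}$ ($U{\left(R,q \right)} = 2 - - \frac{3}{2} = 2 + \frac{3}{2} = \frac{7}{2}$)
$g{\left(m,H \right)} = \frac{\frac{7}{2} + H}{-7 + m}$ ($g{\left(m,H \right)} = \frac{H + \frac{7}{2}}{m - 7} = \frac{\frac{7}{2} + H}{-7 + m}$)
$X{\left(j \right)} = \frac{1}{1328} + \frac{1}{17 j}$ ($X{\left(j \right)} = \frac{1}{17 j} + \frac{\frac{1}{-7 - 1} \left(\frac{7}{2} - 4\right)}{83} = \frac{1}{17 j} + \frac{1}{-8} \left(- \frac{1}{2}\right) \frac{1}{83} = \frac{1}{17 j} + \left(- \frac{1}{8}\right) \left(- \frac{1}{2}\right) \frac{1}{83} = \frac{1}{17 j} + \frac{1}{16} \cdot \frac{1}{83} = \frac{1}{17 j} + \frac{1}{1328} = \frac{1}{1328} + \frac{1}{17 j}$)
$\left(8377 + L\right) + X{\left(-2 \right)} = \left(8377 + 18960\right) + \frac{1328 + 17 \left(-2\right)}{22576 \left(-2\right)} = 27337 + \frac{1}{22576} \left(- \frac{1}{2}\right) \left(1328 - 34\right) = 27337 + \frac{1}{22576} \left(- \frac{1}{2}\right) 1294 = 27337 - \frac{647}{22576} = \frac{617159465}{22576}$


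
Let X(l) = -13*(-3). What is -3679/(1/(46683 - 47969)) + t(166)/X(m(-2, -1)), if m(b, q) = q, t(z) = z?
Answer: 184516732/39 ≈ 4.7312e+6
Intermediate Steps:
X(l) = 39
-3679/(1/(46683 - 47969)) + t(166)/X(m(-2, -1)) = -3679/(1/(46683 - 47969)) + 166/39 = -3679/(1/(-1286)) + 166*(1/39) = -3679/(-1/1286) + 166/39 = -3679*(-1286) + 166/39 = 4731194 + 166/39 = 184516732/39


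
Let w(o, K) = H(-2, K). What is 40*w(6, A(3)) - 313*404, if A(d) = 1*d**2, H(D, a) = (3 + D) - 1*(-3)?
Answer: -126292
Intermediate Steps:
H(D, a) = 6 + D (H(D, a) = (3 + D) + 3 = 6 + D)
A(d) = d**2
w(o, K) = 4 (w(o, K) = 6 - 2 = 4)
40*w(6, A(3)) - 313*404 = 40*4 - 313*404 = 160 - 126452 = -126292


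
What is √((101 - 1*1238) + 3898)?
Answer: √2761 ≈ 52.545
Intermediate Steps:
√((101 - 1*1238) + 3898) = √((101 - 1238) + 3898) = √(-1137 + 3898) = √2761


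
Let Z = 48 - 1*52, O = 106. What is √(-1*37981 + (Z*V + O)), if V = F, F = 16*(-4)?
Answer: I*√37619 ≈ 193.96*I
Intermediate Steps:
F = -64
Z = -4 (Z = 48 - 52 = -4)
V = -64
√(-1*37981 + (Z*V + O)) = √(-1*37981 + (-4*(-64) + 106)) = √(-37981 + (256 + 106)) = √(-37981 + 362) = √(-37619) = I*√37619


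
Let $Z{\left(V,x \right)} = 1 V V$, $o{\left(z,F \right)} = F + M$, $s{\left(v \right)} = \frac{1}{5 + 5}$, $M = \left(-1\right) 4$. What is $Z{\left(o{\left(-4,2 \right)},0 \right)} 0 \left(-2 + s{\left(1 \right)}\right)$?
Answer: $0$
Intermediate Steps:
$M = -4$
$s{\left(v \right)} = \frac{1}{10}$
$o{\left(z,F \right)} = -4 + F$ ($o{\left(z,F \right)} = F - 4 = -4 + F$)
$Z{\left(V,x \right)} = V^{2}$ ($Z{\left(V,x \right)} = V V = V^{2}$)
$Z{\left(o{\left(-4,2 \right)},0 \right)} 0 \left(-2 + s{\left(1 \right)}\right) = \left(-4 + 2\right)^{2} \cdot 0 \left(-2 + \frac{1}{10}\right) = \left(-2\right)^{2} \cdot 0 \left(- \frac{19}{10}\right) = 4 \cdot 0 = 0$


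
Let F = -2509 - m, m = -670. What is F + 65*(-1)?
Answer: -1904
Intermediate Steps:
F = -1839 (F = -2509 - 1*(-670) = -2509 + 670 = -1839)
F + 65*(-1) = -1839 + 65*(-1) = -1839 - 65 = -1904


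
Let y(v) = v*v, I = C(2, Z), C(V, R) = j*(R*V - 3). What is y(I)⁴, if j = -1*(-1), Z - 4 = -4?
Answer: 6561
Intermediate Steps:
Z = 0 (Z = 4 - 4 = 0)
j = 1
C(V, R) = -3 + R*V (C(V, R) = 1*(R*V - 3) = 1*(-3 + R*V) = -3 + R*V)
I = -3 (I = -3 + 0*2 = -3 + 0 = -3)
y(v) = v²
y(I)⁴ = ((-3)²)⁴ = 9⁴ = 6561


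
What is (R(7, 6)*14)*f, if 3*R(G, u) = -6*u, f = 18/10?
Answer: -1512/5 ≈ -302.40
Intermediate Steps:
f = 9/5 (f = 18*(⅒) = 9/5 ≈ 1.8000)
R(G, u) = -2*u (R(G, u) = (-6*u)/3 = -2*u)
(R(7, 6)*14)*f = (-2*6*14)*(9/5) = -12*14*(9/5) = -168*9/5 = -1512/5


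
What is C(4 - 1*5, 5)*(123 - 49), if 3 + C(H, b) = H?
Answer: -296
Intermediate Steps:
C(H, b) = -3 + H
C(4 - 1*5, 5)*(123 - 49) = (-3 + (4 - 1*5))*(123 - 49) = (-3 + (4 - 5))*74 = (-3 - 1)*74 = -4*74 = -296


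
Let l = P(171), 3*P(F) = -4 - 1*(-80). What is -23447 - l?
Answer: -70417/3 ≈ -23472.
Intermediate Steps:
P(F) = 76/3 (P(F) = (-4 - 1*(-80))/3 = (-4 + 80)/3 = (⅓)*76 = 76/3)
l = 76/3 ≈ 25.333
-23447 - l = -23447 - 1*76/3 = -23447 - 76/3 = -70417/3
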